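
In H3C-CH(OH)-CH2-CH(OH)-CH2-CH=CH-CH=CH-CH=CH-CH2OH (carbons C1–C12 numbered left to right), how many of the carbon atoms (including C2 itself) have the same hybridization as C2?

6

C2 is sp3 (only σ bonds).
C1: sp3 ✓
C2: sp3 ✓
C3: sp3 ✓
C4: sp3 ✓
C5: sp3 ✓
C6: sp2
C7: sp2
C8: sp2
C9: sp2
C10: sp2
C11: sp2
C12: sp3 ✓
6 carbons are sp3.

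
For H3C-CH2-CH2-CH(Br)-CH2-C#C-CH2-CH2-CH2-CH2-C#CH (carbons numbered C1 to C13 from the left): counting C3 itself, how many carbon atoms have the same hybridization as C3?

C3 is sp3 (only σ bonds).
C1: sp3 ✓
C2: sp3 ✓
C3: sp3 ✓
C4: sp3 ✓
C5: sp3 ✓
C6: sp
C7: sp
C8: sp3 ✓
C9: sp3 ✓
C10: sp3 ✓
C11: sp3 ✓
C12: sp
C13: sp
9 carbons are sp3.

9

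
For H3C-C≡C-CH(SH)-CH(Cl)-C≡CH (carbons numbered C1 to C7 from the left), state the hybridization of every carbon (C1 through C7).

C1 is sp3: 4 σ bonds, 4 electron-density regions.
C2 — 2 σ bonds, plus two π bonds. Steric number 2, so sp.
C3 (2 σ bonds, plus two π bonds) has steric number 2: sp.
C4: 4 σ bonds — 4 electron domains, sp3.
C5 (4 σ bonds) has steric number 4: sp3.
C6 has 2 σ bonds, plus two π bonds: steric number 2 → sp.
C7 — 2 σ bonds, plus two π bonds. Steric number 2, so sp.

C1 sp3, C2 sp, C3 sp, C4 sp3, C5 sp3, C6 sp, C7 sp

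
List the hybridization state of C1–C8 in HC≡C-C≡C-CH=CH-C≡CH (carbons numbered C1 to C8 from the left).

C1 — 2 σ bonds, plus two π bonds. Steric number 2, so sp.
C2 — 2 σ bonds, plus two π bonds. Steric number 2, so sp.
C3 has 2 σ bonds, plus two π bonds: steric number 2 → sp.
C4: 2 σ bonds, plus two π bonds; 2 regions of electron density → sp.
C5 carries 3 σ bonds, plus one π bond, giving a steric number of 3, so it is sp2.
C6 — 3 σ bonds, plus one π bond. Steric number 3, so sp2.
C7 is sp: 2 σ bonds, plus two π bonds, 2 electron-density regions.
C8: 2 σ bonds, plus two π bonds; 2 regions of electron density → sp.

C1 sp, C2 sp, C3 sp, C4 sp, C5 sp2, C6 sp2, C7 sp, C8 sp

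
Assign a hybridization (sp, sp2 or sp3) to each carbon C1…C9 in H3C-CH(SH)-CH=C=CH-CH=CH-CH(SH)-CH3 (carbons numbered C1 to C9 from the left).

C1 — 4 σ bonds. Steric number 4, so sp3.
C2: 4 σ bonds; 4 regions of electron density → sp3.
C3: 3 σ bonds, plus one π bond; 3 regions of electron density → sp2.
C4: 2 σ bonds, plus two π bonds — 2 electron domains, sp.
C5 (3 σ bonds, plus one π bond) has steric number 3: sp2.
C6 is sp2: 3 σ bonds, plus one π bond, 3 electron-density regions.
C7 carries 3 σ bonds, plus one π bond, giving a steric number of 3, so it is sp2.
C8: 4 σ bonds; 4 regions of electron density → sp3.
C9 (4 σ bonds) has steric number 4: sp3.

C1 sp3, C2 sp3, C3 sp2, C4 sp, C5 sp2, C6 sp2, C7 sp2, C8 sp3, C9 sp3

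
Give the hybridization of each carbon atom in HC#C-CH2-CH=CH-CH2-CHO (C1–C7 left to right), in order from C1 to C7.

C1 — 2 σ bonds, plus two π bonds. Steric number 2, so sp.
C2 (2 σ bonds, plus two π bonds) has steric number 2: sp.
C3 carries 4 σ bonds, giving a steric number of 4, so it is sp3.
C4: 3 σ bonds, plus one π bond — 3 electron domains, sp2.
C5 has 3 σ bonds, plus one π bond: steric number 3 → sp2.
C6: 4 σ bonds — 4 electron domains, sp3.
C7 — 3 σ bonds, plus one π bond. Steric number 3, so sp2.

C1 sp, C2 sp, C3 sp3, C4 sp2, C5 sp2, C6 sp3, C7 sp2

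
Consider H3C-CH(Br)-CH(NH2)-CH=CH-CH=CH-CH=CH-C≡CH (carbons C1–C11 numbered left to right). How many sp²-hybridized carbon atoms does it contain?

C1: sp3
C2: sp3
C3: sp3
C4: sp2 ✓
C5: sp2 ✓
C6: sp2 ✓
C7: sp2 ✓
C8: sp2 ✓
C9: sp2 ✓
C10: sp
C11: sp
C4, C5, C6, C7, C8, C9 → 6 sp2 carbons.

6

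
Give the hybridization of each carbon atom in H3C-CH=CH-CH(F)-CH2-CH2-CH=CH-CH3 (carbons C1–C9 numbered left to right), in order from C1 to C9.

C1 has 4 σ bonds: steric number 4 → sp3.
C2 (3 σ bonds, plus one π bond) has steric number 3: sp2.
C3: 3 σ bonds, plus one π bond — 3 electron domains, sp2.
C4 carries 4 σ bonds, giving a steric number of 4, so it is sp3.
C5 is sp3: 4 σ bonds, 4 electron-density regions.
C6 is sp3: 4 σ bonds, 4 electron-density regions.
C7 (3 σ bonds, plus one π bond) has steric number 3: sp2.
C8 is sp2: 3 σ bonds, plus one π bond, 3 electron-density regions.
C9: 4 σ bonds — 4 electron domains, sp3.

C1 sp3, C2 sp2, C3 sp2, C4 sp3, C5 sp3, C6 sp3, C7 sp2, C8 sp2, C9 sp3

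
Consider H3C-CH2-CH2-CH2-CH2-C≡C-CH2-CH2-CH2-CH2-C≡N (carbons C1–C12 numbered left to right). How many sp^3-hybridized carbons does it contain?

C1: sp3 ✓
C2: sp3 ✓
C3: sp3 ✓
C4: sp3 ✓
C5: sp3 ✓
C6: sp
C7: sp
C8: sp3 ✓
C9: sp3 ✓
C10: sp3 ✓
C11: sp3 ✓
C12: sp
C1, C2, C3, C4, C5, C8, C9, C10, C11 → 9 sp3 carbons.

9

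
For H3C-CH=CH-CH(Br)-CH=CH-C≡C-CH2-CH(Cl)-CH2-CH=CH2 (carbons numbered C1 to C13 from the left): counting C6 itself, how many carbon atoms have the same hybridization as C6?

C6 is sp2 (one π bond).
C1: sp3
C2: sp2 ✓
C3: sp2 ✓
C4: sp3
C5: sp2 ✓
C6: sp2 ✓
C7: sp
C8: sp
C9: sp3
C10: sp3
C11: sp3
C12: sp2 ✓
C13: sp2 ✓
6 carbons are sp2.

6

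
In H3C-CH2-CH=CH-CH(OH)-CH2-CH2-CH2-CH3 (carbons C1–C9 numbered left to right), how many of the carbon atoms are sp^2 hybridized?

2

C1: sp3
C2: sp3
C3: sp2 ✓
C4: sp2 ✓
C5: sp3
C6: sp3
C7: sp3
C8: sp3
C9: sp3
C3, C4 → 2 sp2 carbons.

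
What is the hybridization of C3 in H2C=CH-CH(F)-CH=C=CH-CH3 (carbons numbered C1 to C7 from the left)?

sp^3

C3 is sp3: 4 σ bonds, 4 electron-density regions.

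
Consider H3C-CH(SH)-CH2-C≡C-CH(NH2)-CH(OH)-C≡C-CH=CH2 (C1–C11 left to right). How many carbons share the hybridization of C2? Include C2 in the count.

C2 is sp3 (only σ bonds).
C1: sp3 ✓
C2: sp3 ✓
C3: sp3 ✓
C4: sp
C5: sp
C6: sp3 ✓
C7: sp3 ✓
C8: sp
C9: sp
C10: sp2
C11: sp2
5 carbons are sp3.

5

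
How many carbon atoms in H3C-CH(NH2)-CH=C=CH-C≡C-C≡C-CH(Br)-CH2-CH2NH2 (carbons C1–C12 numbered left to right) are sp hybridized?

5

C1: sp3
C2: sp3
C3: sp2
C4: sp ✓
C5: sp2
C6: sp ✓
C7: sp ✓
C8: sp ✓
C9: sp ✓
C10: sp3
C11: sp3
C12: sp3
C4, C6, C7, C8, C9 → 5 sp carbons.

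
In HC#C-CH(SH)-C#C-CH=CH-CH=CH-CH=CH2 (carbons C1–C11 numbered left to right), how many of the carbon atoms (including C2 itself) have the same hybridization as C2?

C2 is sp (two π bonds).
C1: sp ✓
C2: sp ✓
C3: sp3
C4: sp ✓
C5: sp ✓
C6: sp2
C7: sp2
C8: sp2
C9: sp2
C10: sp2
C11: sp2
4 carbons are sp.

4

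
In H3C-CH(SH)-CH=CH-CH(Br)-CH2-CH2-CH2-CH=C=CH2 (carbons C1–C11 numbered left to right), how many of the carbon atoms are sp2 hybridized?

4

C1: sp3
C2: sp3
C3: sp2 ✓
C4: sp2 ✓
C5: sp3
C6: sp3
C7: sp3
C8: sp3
C9: sp2 ✓
C10: sp
C11: sp2 ✓
C3, C4, C9, C11 → 4 sp2 carbons.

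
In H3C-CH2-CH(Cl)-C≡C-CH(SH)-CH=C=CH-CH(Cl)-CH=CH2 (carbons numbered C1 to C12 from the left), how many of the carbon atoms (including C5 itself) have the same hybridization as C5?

C5 is sp (two π bonds).
C1: sp3
C2: sp3
C3: sp3
C4: sp ✓
C5: sp ✓
C6: sp3
C7: sp2
C8: sp ✓
C9: sp2
C10: sp3
C11: sp2
C12: sp2
3 carbons are sp.

3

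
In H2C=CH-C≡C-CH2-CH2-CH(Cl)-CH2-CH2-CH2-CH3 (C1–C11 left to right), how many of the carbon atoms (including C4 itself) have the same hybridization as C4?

C4 is sp (two π bonds).
C1: sp2
C2: sp2
C3: sp ✓
C4: sp ✓
C5: sp3
C6: sp3
C7: sp3
C8: sp3
C9: sp3
C10: sp3
C11: sp3
2 carbons are sp.

2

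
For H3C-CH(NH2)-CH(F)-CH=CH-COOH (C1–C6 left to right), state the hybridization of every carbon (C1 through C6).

C1 sp3, C2 sp3, C3 sp3, C4 sp2, C5 sp2, C6 sp2

C1 has 4 σ bonds: steric number 4 → sp3.
C2 has 4 σ bonds: steric number 4 → sp3.
C3: 4 σ bonds — 4 electron domains, sp3.
C4 has 3 σ bonds, plus one π bond: steric number 3 → sp2.
C5 has 3 σ bonds, plus one π bond: steric number 3 → sp2.
C6 — 3 σ bonds, plus one π bond. Steric number 3, so sp2.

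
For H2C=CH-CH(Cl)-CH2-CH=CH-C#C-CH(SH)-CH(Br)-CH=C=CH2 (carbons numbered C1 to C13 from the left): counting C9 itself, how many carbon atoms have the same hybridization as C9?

4

C9 is sp3 (only σ bonds).
C1: sp2
C2: sp2
C3: sp3 ✓
C4: sp3 ✓
C5: sp2
C6: sp2
C7: sp
C8: sp
C9: sp3 ✓
C10: sp3 ✓
C11: sp2
C12: sp
C13: sp2
4 carbons are sp3.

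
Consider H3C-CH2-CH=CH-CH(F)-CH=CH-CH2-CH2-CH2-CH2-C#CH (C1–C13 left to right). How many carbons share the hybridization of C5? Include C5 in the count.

7

C5 is sp3 (only σ bonds).
C1: sp3 ✓
C2: sp3 ✓
C3: sp2
C4: sp2
C5: sp3 ✓
C6: sp2
C7: sp2
C8: sp3 ✓
C9: sp3 ✓
C10: sp3 ✓
C11: sp3 ✓
C12: sp
C13: sp
7 carbons are sp3.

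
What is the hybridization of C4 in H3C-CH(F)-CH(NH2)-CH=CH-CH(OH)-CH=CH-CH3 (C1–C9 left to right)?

sp²

C4 — 3 σ bonds, plus one π bond. Steric number 3, so sp2.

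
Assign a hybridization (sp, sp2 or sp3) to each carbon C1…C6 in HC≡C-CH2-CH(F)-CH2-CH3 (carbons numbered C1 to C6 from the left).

C1 sp, C2 sp, C3 sp3, C4 sp3, C5 sp3, C6 sp3

C1: 2 σ bonds, plus two π bonds; 2 regions of electron density → sp.
C2 has 2 σ bonds, plus two π bonds: steric number 2 → sp.
C3 — 4 σ bonds. Steric number 4, so sp3.
C4 — 4 σ bonds. Steric number 4, so sp3.
C5 carries 4 σ bonds, giving a steric number of 4, so it is sp3.
C6: 4 σ bonds; 4 regions of electron density → sp3.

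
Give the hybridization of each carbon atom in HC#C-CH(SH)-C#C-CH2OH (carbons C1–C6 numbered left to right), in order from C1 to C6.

C1 (2 σ bonds, plus two π bonds) has steric number 2: sp.
C2: 2 σ bonds, plus two π bonds; 2 regions of electron density → sp.
C3: 4 σ bonds — 4 electron domains, sp3.
C4 — 2 σ bonds, plus two π bonds. Steric number 2, so sp.
C5 — 2 σ bonds, plus two π bonds. Steric number 2, so sp.
C6: 4 σ bonds; 4 regions of electron density → sp3.

C1 sp, C2 sp, C3 sp3, C4 sp, C5 sp, C6 sp3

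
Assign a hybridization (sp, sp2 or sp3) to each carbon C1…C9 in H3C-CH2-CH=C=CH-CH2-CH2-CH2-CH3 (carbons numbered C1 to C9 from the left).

C1 sp3, C2 sp3, C3 sp2, C4 sp, C5 sp2, C6 sp3, C7 sp3, C8 sp3, C9 sp3

C1 has 4 σ bonds: steric number 4 → sp3.
C2: 4 σ bonds; 4 regions of electron density → sp3.
C3 has 3 σ bonds, plus one π bond: steric number 3 → sp2.
C4 — 2 σ bonds, plus two π bonds. Steric number 2, so sp.
C5: 3 σ bonds, plus one π bond; 3 regions of electron density → sp2.
C6 has 4 σ bonds: steric number 4 → sp3.
C7 (4 σ bonds) has steric number 4: sp3.
C8 is sp3: 4 σ bonds, 4 electron-density regions.
C9: 4 σ bonds; 4 regions of electron density → sp3.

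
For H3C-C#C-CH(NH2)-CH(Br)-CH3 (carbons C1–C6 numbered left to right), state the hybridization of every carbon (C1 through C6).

C1 sp3, C2 sp, C3 sp, C4 sp3, C5 sp3, C6 sp3

C1: 4 σ bonds; 4 regions of electron density → sp3.
C2: 2 σ bonds, plus two π bonds; 2 regions of electron density → sp.
C3 carries 2 σ bonds, plus two π bonds, giving a steric number of 2, so it is sp.
C4: 4 σ bonds — 4 electron domains, sp3.
C5 — 4 σ bonds. Steric number 4, so sp3.
C6 — 4 σ bonds. Steric number 4, so sp3.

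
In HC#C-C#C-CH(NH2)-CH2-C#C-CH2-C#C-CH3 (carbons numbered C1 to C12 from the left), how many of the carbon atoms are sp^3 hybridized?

C1: sp
C2: sp
C3: sp
C4: sp
C5: sp3 ✓
C6: sp3 ✓
C7: sp
C8: sp
C9: sp3 ✓
C10: sp
C11: sp
C12: sp3 ✓
C5, C6, C9, C12 → 4 sp3 carbons.

4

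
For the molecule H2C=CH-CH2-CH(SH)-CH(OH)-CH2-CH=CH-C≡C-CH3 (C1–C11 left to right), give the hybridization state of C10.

C10 (2 σ bonds, plus two π bonds) has steric number 2: sp.

sp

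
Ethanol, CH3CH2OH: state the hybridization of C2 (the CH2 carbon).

sp^3

C2 (the CH2 carbon) (4 σ bonds) has steric number 4: sp3.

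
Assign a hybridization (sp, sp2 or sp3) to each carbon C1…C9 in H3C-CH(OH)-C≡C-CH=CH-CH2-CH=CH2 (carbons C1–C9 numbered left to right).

C1: 4 σ bonds; 4 regions of electron density → sp3.
C2 is sp3: 4 σ bonds, 4 electron-density regions.
C3: 2 σ bonds, plus two π bonds — 2 electron domains, sp.
C4 — 2 σ bonds, plus two π bonds. Steric number 2, so sp.
C5 has 3 σ bonds, plus one π bond: steric number 3 → sp2.
C6: 3 σ bonds, plus one π bond; 3 regions of electron density → sp2.
C7 has 4 σ bonds: steric number 4 → sp3.
C8 (3 σ bonds, plus one π bond) has steric number 3: sp2.
C9 (3 σ bonds, plus one π bond) has steric number 3: sp2.

C1 sp3, C2 sp3, C3 sp, C4 sp, C5 sp2, C6 sp2, C7 sp3, C8 sp2, C9 sp2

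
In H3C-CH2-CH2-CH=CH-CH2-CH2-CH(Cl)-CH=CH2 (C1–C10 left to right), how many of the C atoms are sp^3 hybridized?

C1: sp3 ✓
C2: sp3 ✓
C3: sp3 ✓
C4: sp2
C5: sp2
C6: sp3 ✓
C7: sp3 ✓
C8: sp3 ✓
C9: sp2
C10: sp2
C1, C2, C3, C6, C7, C8 → 6 sp3 carbons.

6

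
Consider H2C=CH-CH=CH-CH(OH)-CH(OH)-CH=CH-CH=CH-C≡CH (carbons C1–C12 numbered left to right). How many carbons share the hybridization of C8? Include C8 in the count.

8

C8 is sp2 (one π bond).
C1: sp2 ✓
C2: sp2 ✓
C3: sp2 ✓
C4: sp2 ✓
C5: sp3
C6: sp3
C7: sp2 ✓
C8: sp2 ✓
C9: sp2 ✓
C10: sp2 ✓
C11: sp
C12: sp
8 carbons are sp2.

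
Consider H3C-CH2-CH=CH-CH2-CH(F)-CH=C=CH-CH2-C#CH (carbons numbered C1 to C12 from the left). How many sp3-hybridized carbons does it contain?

C1: sp3 ✓
C2: sp3 ✓
C3: sp2
C4: sp2
C5: sp3 ✓
C6: sp3 ✓
C7: sp2
C8: sp
C9: sp2
C10: sp3 ✓
C11: sp
C12: sp
C1, C2, C5, C6, C10 → 5 sp3 carbons.

5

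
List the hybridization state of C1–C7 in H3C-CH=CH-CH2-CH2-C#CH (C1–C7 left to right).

C1 has 4 σ bonds: steric number 4 → sp3.
C2: 3 σ bonds, plus one π bond; 3 regions of electron density → sp2.
C3 is sp2: 3 σ bonds, plus one π bond, 3 electron-density regions.
C4 — 4 σ bonds. Steric number 4, so sp3.
C5 — 4 σ bonds. Steric number 4, so sp3.
C6 is sp: 2 σ bonds, plus two π bonds, 2 electron-density regions.
C7: 2 σ bonds, plus two π bonds — 2 electron domains, sp.

C1 sp3, C2 sp2, C3 sp2, C4 sp3, C5 sp3, C6 sp, C7 sp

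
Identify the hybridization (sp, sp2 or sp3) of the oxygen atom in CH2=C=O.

The oxygen atom is sp2: 1 σ bond and 2 lone pairs, plus one π bond, 3 electron-density regions.

sp²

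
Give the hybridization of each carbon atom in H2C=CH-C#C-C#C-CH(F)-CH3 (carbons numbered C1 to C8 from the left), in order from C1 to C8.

C1 (3 σ bonds, plus one π bond) has steric number 3: sp2.
C2 has 3 σ bonds, plus one π bond: steric number 3 → sp2.
C3: 2 σ bonds, plus two π bonds; 2 regions of electron density → sp.
C4: 2 σ bonds, plus two π bonds — 2 electron domains, sp.
C5 (2 σ bonds, plus two π bonds) has steric number 2: sp.
C6 (2 σ bonds, plus two π bonds) has steric number 2: sp.
C7: 4 σ bonds — 4 electron domains, sp3.
C8: 4 σ bonds — 4 electron domains, sp3.

C1 sp2, C2 sp2, C3 sp, C4 sp, C5 sp, C6 sp, C7 sp3, C8 sp3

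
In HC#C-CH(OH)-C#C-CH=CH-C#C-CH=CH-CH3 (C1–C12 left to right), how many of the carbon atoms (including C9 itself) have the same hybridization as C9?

C9 is sp (two π bonds).
C1: sp ✓
C2: sp ✓
C3: sp3
C4: sp ✓
C5: sp ✓
C6: sp2
C7: sp2
C8: sp ✓
C9: sp ✓
C10: sp2
C11: sp2
C12: sp3
6 carbons are sp.

6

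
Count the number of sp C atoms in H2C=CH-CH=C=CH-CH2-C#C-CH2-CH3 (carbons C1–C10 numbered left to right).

3

C1: sp2
C2: sp2
C3: sp2
C4: sp ✓
C5: sp2
C6: sp3
C7: sp ✓
C8: sp ✓
C9: sp3
C10: sp3
C4, C7, C8 → 3 sp carbons.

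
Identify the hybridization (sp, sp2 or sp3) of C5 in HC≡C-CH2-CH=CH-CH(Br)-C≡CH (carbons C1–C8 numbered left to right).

sp^2

C5 — 3 σ bonds, plus one π bond. Steric number 3, so sp2.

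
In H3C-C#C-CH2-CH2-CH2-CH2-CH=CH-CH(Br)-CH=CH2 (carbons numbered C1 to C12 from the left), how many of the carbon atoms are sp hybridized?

C1: sp3
C2: sp ✓
C3: sp ✓
C4: sp3
C5: sp3
C6: sp3
C7: sp3
C8: sp2
C9: sp2
C10: sp3
C11: sp2
C12: sp2
C2, C3 → 2 sp carbons.

2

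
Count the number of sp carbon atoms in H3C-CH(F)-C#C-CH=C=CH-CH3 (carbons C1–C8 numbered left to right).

C1: sp3
C2: sp3
C3: sp ✓
C4: sp ✓
C5: sp2
C6: sp ✓
C7: sp2
C8: sp3
C3, C4, C6 → 3 sp carbons.

3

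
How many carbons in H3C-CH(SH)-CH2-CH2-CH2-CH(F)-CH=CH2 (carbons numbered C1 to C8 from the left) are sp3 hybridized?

6

C1: sp3 ✓
C2: sp3 ✓
C3: sp3 ✓
C4: sp3 ✓
C5: sp3 ✓
C6: sp3 ✓
C7: sp2
C8: sp2
C1, C2, C3, C4, C5, C6 → 6 sp3 carbons.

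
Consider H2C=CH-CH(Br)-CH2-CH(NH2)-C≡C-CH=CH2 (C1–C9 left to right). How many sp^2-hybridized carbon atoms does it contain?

C1: sp2 ✓
C2: sp2 ✓
C3: sp3
C4: sp3
C5: sp3
C6: sp
C7: sp
C8: sp2 ✓
C9: sp2 ✓
C1, C2, C8, C9 → 4 sp2 carbons.

4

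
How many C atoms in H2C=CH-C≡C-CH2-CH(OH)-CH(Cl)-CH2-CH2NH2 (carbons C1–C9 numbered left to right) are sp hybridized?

C1: sp2
C2: sp2
C3: sp ✓
C4: sp ✓
C5: sp3
C6: sp3
C7: sp3
C8: sp3
C9: sp3
C3, C4 → 2 sp carbons.

2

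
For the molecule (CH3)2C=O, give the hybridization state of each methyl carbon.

Each methyl carbon: 4 σ bonds; 4 regions of electron density → sp3.

sp^3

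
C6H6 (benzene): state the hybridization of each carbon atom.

Every ring carbon has three σ bonds and contributes one p electron to the aromatic π system.

sp^2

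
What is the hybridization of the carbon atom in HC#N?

sp

The carbon atom (2 σ bonds, plus two π bonds) has steric number 2: sp.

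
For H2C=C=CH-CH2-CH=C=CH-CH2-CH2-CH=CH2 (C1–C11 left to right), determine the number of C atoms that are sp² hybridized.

6

C1: sp2 ✓
C2: sp
C3: sp2 ✓
C4: sp3
C5: sp2 ✓
C6: sp
C7: sp2 ✓
C8: sp3
C9: sp3
C10: sp2 ✓
C11: sp2 ✓
C1, C3, C5, C7, C10, C11 → 6 sp2 carbons.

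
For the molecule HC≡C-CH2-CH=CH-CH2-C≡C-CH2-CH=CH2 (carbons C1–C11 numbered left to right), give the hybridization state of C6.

sp3

C6 has 4 σ bonds: steric number 4 → sp3.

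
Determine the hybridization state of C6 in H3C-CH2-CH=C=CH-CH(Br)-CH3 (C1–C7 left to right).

sp³

C6 has 4 σ bonds: steric number 4 → sp3.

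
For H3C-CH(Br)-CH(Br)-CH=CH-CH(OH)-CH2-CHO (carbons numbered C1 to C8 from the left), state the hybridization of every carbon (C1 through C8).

C1 (4 σ bonds) has steric number 4: sp3.
C2 is sp3: 4 σ bonds, 4 electron-density regions.
C3: 4 σ bonds — 4 electron domains, sp3.
C4: 3 σ bonds, plus one π bond — 3 electron domains, sp2.
C5 has 3 σ bonds, plus one π bond: steric number 3 → sp2.
C6: 4 σ bonds; 4 regions of electron density → sp3.
C7 (4 σ bonds) has steric number 4: sp3.
C8: 3 σ bonds, plus one π bond; 3 regions of electron density → sp2.

C1 sp3, C2 sp3, C3 sp3, C4 sp2, C5 sp2, C6 sp3, C7 sp3, C8 sp2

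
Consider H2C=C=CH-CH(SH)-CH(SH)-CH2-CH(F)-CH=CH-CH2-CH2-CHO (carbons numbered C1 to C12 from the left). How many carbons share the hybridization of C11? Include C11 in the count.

6

C11 is sp3 (only σ bonds).
C1: sp2
C2: sp
C3: sp2
C4: sp3 ✓
C5: sp3 ✓
C6: sp3 ✓
C7: sp3 ✓
C8: sp2
C9: sp2
C10: sp3 ✓
C11: sp3 ✓
C12: sp2
6 carbons are sp3.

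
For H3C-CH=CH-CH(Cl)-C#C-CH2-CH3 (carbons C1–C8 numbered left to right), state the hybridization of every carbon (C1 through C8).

C1 carries 4 σ bonds, giving a steric number of 4, so it is sp3.
C2 has 3 σ bonds, plus one π bond: steric number 3 → sp2.
C3: 3 σ bonds, plus one π bond; 3 regions of electron density → sp2.
C4 carries 4 σ bonds, giving a steric number of 4, so it is sp3.
C5 carries 2 σ bonds, plus two π bonds, giving a steric number of 2, so it is sp.
C6: 2 σ bonds, plus two π bonds; 2 regions of electron density → sp.
C7: 4 σ bonds — 4 electron domains, sp3.
C8 — 4 σ bonds. Steric number 4, so sp3.

C1 sp3, C2 sp2, C3 sp2, C4 sp3, C5 sp, C6 sp, C7 sp3, C8 sp3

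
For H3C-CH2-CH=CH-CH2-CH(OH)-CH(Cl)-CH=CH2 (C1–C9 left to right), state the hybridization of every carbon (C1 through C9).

C1 has 4 σ bonds: steric number 4 → sp3.
C2: 4 σ bonds — 4 electron domains, sp3.
C3 is sp2: 3 σ bonds, plus one π bond, 3 electron-density regions.
C4: 3 σ bonds, plus one π bond — 3 electron domains, sp2.
C5: 4 σ bonds — 4 electron domains, sp3.
C6 (4 σ bonds) has steric number 4: sp3.
C7 — 4 σ bonds. Steric number 4, so sp3.
C8: 3 σ bonds, plus one π bond — 3 electron domains, sp2.
C9 is sp2: 3 σ bonds, plus one π bond, 3 electron-density regions.

C1 sp3, C2 sp3, C3 sp2, C4 sp2, C5 sp3, C6 sp3, C7 sp3, C8 sp2, C9 sp2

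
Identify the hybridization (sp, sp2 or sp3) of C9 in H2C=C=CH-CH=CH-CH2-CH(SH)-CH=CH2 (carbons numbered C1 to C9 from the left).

C9 — 3 σ bonds, plus one π bond. Steric number 3, so sp2.

sp^2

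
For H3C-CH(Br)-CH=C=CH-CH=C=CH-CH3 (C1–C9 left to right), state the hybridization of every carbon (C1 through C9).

C1 sp3, C2 sp3, C3 sp2, C4 sp, C5 sp2, C6 sp2, C7 sp, C8 sp2, C9 sp3

C1: 4 σ bonds; 4 regions of electron density → sp3.
C2 (4 σ bonds) has steric number 4: sp3.
C3 (3 σ bonds, plus one π bond) has steric number 3: sp2.
C4 (2 σ bonds, plus two π bonds) has steric number 2: sp.
C5 has 3 σ bonds, plus one π bond: steric number 3 → sp2.
C6 carries 3 σ bonds, plus one π bond, giving a steric number of 3, so it is sp2.
C7 — 2 σ bonds, plus two π bonds. Steric number 2, so sp.
C8: 3 σ bonds, plus one π bond; 3 regions of electron density → sp2.
C9: 4 σ bonds; 4 regions of electron density → sp3.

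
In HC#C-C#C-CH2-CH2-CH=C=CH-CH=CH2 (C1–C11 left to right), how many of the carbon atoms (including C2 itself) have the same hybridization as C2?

5

C2 is sp (two π bonds).
C1: sp ✓
C2: sp ✓
C3: sp ✓
C4: sp ✓
C5: sp3
C6: sp3
C7: sp2
C8: sp ✓
C9: sp2
C10: sp2
C11: sp2
5 carbons are sp.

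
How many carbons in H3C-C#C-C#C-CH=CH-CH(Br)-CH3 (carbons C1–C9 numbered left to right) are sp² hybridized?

C1: sp3
C2: sp
C3: sp
C4: sp
C5: sp
C6: sp2 ✓
C7: sp2 ✓
C8: sp3
C9: sp3
C6, C7 → 2 sp2 carbons.

2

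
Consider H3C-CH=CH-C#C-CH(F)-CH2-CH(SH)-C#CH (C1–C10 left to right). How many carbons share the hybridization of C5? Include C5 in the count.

4

C5 is sp (two π bonds).
C1: sp3
C2: sp2
C3: sp2
C4: sp ✓
C5: sp ✓
C6: sp3
C7: sp3
C8: sp3
C9: sp ✓
C10: sp ✓
4 carbons are sp.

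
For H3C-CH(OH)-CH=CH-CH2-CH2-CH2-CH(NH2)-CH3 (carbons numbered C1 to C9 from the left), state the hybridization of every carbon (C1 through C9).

C1 sp3, C2 sp3, C3 sp2, C4 sp2, C5 sp3, C6 sp3, C7 sp3, C8 sp3, C9 sp3

C1 (4 σ bonds) has steric number 4: sp3.
C2 carries 4 σ bonds, giving a steric number of 4, so it is sp3.
C3 — 3 σ bonds, plus one π bond. Steric number 3, so sp2.
C4 (3 σ bonds, plus one π bond) has steric number 3: sp2.
C5 (4 σ bonds) has steric number 4: sp3.
C6 is sp3: 4 σ bonds, 4 electron-density regions.
C7 (4 σ bonds) has steric number 4: sp3.
C8 — 4 σ bonds. Steric number 4, so sp3.
C9: 4 σ bonds; 4 regions of electron density → sp3.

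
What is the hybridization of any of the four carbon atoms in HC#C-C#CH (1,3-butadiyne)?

Every carbon is part of a C≡C triple bond: two σ regions → sp.

sp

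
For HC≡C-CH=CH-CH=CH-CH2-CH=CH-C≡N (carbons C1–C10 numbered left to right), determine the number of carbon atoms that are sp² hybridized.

C1: sp
C2: sp
C3: sp2 ✓
C4: sp2 ✓
C5: sp2 ✓
C6: sp2 ✓
C7: sp3
C8: sp2 ✓
C9: sp2 ✓
C10: sp
C3, C4, C5, C6, C8, C9 → 6 sp2 carbons.

6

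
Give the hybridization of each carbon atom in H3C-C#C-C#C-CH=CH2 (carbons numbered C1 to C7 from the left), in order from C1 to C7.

C1 — 4 σ bonds. Steric number 4, so sp3.
C2 is sp: 2 σ bonds, plus two π bonds, 2 electron-density regions.
C3 has 2 σ bonds, plus two π bonds: steric number 2 → sp.
C4 carries 2 σ bonds, plus two π bonds, giving a steric number of 2, so it is sp.
C5 — 2 σ bonds, plus two π bonds. Steric number 2, so sp.
C6 carries 3 σ bonds, plus one π bond, giving a steric number of 3, so it is sp2.
C7: 3 σ bonds, plus one π bond; 3 regions of electron density → sp2.

C1 sp3, C2 sp, C3 sp, C4 sp, C5 sp, C6 sp2, C7 sp2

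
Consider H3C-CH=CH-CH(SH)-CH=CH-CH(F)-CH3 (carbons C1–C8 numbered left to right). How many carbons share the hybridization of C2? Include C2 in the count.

4

C2 is sp2 (one π bond).
C1: sp3
C2: sp2 ✓
C3: sp2 ✓
C4: sp3
C5: sp2 ✓
C6: sp2 ✓
C7: sp3
C8: sp3
4 carbons are sp2.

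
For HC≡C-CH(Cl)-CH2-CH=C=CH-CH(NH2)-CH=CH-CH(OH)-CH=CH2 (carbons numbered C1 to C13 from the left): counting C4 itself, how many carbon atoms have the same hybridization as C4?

4

C4 is sp3 (only σ bonds).
C1: sp
C2: sp
C3: sp3 ✓
C4: sp3 ✓
C5: sp2
C6: sp
C7: sp2
C8: sp3 ✓
C9: sp2
C10: sp2
C11: sp3 ✓
C12: sp2
C13: sp2
4 carbons are sp3.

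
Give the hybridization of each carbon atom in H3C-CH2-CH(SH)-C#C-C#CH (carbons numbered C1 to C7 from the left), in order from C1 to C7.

C1 sp3, C2 sp3, C3 sp3, C4 sp, C5 sp, C6 sp, C7 sp

C1 carries 4 σ bonds, giving a steric number of 4, so it is sp3.
C2: 4 σ bonds; 4 regions of electron density → sp3.
C3 carries 4 σ bonds, giving a steric number of 4, so it is sp3.
C4 is sp: 2 σ bonds, plus two π bonds, 2 electron-density regions.
C5 has 2 σ bonds, plus two π bonds: steric number 2 → sp.
C6 is sp: 2 σ bonds, plus two π bonds, 2 electron-density regions.
C7: 2 σ bonds, plus two π bonds — 2 electron domains, sp.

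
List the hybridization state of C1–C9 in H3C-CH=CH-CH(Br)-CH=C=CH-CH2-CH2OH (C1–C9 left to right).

C1 sp3, C2 sp2, C3 sp2, C4 sp3, C5 sp2, C6 sp, C7 sp2, C8 sp3, C9 sp3

C1 (4 σ bonds) has steric number 4: sp3.
C2 has 3 σ bonds, plus one π bond: steric number 3 → sp2.
C3 has 3 σ bonds, plus one π bond: steric number 3 → sp2.
C4 carries 4 σ bonds, giving a steric number of 4, so it is sp3.
C5 is sp2: 3 σ bonds, plus one π bond, 3 electron-density regions.
C6 carries 2 σ bonds, plus two π bonds, giving a steric number of 2, so it is sp.
C7 carries 3 σ bonds, plus one π bond, giving a steric number of 3, so it is sp2.
C8 — 4 σ bonds. Steric number 4, so sp3.
C9 (4 σ bonds) has steric number 4: sp3.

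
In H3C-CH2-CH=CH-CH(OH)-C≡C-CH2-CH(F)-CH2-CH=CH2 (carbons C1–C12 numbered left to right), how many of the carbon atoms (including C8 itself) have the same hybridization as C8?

C8 is sp3 (only σ bonds).
C1: sp3 ✓
C2: sp3 ✓
C3: sp2
C4: sp2
C5: sp3 ✓
C6: sp
C7: sp
C8: sp3 ✓
C9: sp3 ✓
C10: sp3 ✓
C11: sp2
C12: sp2
6 carbons are sp3.

6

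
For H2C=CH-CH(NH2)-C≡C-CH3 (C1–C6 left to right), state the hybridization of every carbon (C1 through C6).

C1 sp2, C2 sp2, C3 sp3, C4 sp, C5 sp, C6 sp3

C1 is sp2: 3 σ bonds, plus one π bond, 3 electron-density regions.
C2 carries 3 σ bonds, plus one π bond, giving a steric number of 3, so it is sp2.
C3 is sp3: 4 σ bonds, 4 electron-density regions.
C4 is sp: 2 σ bonds, plus two π bonds, 2 electron-density regions.
C5 has 2 σ bonds, plus two π bonds: steric number 2 → sp.
C6: 4 σ bonds — 4 electron domains, sp3.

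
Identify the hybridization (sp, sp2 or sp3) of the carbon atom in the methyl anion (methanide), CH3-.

sp^3

Three σ bonds + one lone pair = steric number 4 → sp3, pyramidal.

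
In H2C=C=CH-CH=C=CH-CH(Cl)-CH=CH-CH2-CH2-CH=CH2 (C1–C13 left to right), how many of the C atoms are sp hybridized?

C1: sp2
C2: sp ✓
C3: sp2
C4: sp2
C5: sp ✓
C6: sp2
C7: sp3
C8: sp2
C9: sp2
C10: sp3
C11: sp3
C12: sp2
C13: sp2
C2, C5 → 2 sp carbons.

2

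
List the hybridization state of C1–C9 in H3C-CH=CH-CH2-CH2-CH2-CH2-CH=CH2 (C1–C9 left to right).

C1 sp3, C2 sp2, C3 sp2, C4 sp3, C5 sp3, C6 sp3, C7 sp3, C8 sp2, C9 sp2

C1 carries 4 σ bonds, giving a steric number of 4, so it is sp3.
C2: 3 σ bonds, plus one π bond — 3 electron domains, sp2.
C3: 3 σ bonds, plus one π bond; 3 regions of electron density → sp2.
C4: 4 σ bonds — 4 electron domains, sp3.
C5 has 4 σ bonds: steric number 4 → sp3.
C6 has 4 σ bonds: steric number 4 → sp3.
C7 has 4 σ bonds: steric number 4 → sp3.
C8 (3 σ bonds, plus one π bond) has steric number 3: sp2.
C9 is sp2: 3 σ bonds, plus one π bond, 3 electron-density regions.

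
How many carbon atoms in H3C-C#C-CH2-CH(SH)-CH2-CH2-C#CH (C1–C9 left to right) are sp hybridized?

C1: sp3
C2: sp ✓
C3: sp ✓
C4: sp3
C5: sp3
C6: sp3
C7: sp3
C8: sp ✓
C9: sp ✓
C2, C3, C8, C9 → 4 sp carbons.

4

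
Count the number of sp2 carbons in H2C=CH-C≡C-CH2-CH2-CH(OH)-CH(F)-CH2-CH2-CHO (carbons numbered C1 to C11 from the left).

C1: sp2 ✓
C2: sp2 ✓
C3: sp
C4: sp
C5: sp3
C6: sp3
C7: sp3
C8: sp3
C9: sp3
C10: sp3
C11: sp2 ✓
C1, C2, C11 → 3 sp2 carbons.

3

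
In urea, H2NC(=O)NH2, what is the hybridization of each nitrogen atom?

Both N lone pairs are conjugated with the C=O; planar sp2.

sp^2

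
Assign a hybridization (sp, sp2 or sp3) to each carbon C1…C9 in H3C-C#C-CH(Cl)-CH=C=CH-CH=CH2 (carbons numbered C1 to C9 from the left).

C1 — 4 σ bonds. Steric number 4, so sp3.
C2 carries 2 σ bonds, plus two π bonds, giving a steric number of 2, so it is sp.
C3 has 2 σ bonds, plus two π bonds: steric number 2 → sp.
C4 carries 4 σ bonds, giving a steric number of 4, so it is sp3.
C5: 3 σ bonds, plus one π bond — 3 electron domains, sp2.
C6 — 2 σ bonds, plus two π bonds. Steric number 2, so sp.
C7 (3 σ bonds, plus one π bond) has steric number 3: sp2.
C8: 3 σ bonds, plus one π bond — 3 electron domains, sp2.
C9 has 3 σ bonds, plus one π bond: steric number 3 → sp2.

C1 sp3, C2 sp, C3 sp, C4 sp3, C5 sp2, C6 sp, C7 sp2, C8 sp2, C9 sp2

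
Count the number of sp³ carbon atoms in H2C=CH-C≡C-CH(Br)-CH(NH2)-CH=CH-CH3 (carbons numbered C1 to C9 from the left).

C1: sp2
C2: sp2
C3: sp
C4: sp
C5: sp3 ✓
C6: sp3 ✓
C7: sp2
C8: sp2
C9: sp3 ✓
C5, C6, C9 → 3 sp3 carbons.

3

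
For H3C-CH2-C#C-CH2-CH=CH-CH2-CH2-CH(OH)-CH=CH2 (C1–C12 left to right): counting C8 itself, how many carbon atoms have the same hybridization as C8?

C8 is sp3 (only σ bonds).
C1: sp3 ✓
C2: sp3 ✓
C3: sp
C4: sp
C5: sp3 ✓
C6: sp2
C7: sp2
C8: sp3 ✓
C9: sp3 ✓
C10: sp3 ✓
C11: sp2
C12: sp2
6 carbons are sp3.

6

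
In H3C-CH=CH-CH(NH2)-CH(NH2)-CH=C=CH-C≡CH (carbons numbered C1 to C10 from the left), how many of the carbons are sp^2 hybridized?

C1: sp3
C2: sp2 ✓
C3: sp2 ✓
C4: sp3
C5: sp3
C6: sp2 ✓
C7: sp
C8: sp2 ✓
C9: sp
C10: sp
C2, C3, C6, C8 → 4 sp2 carbons.

4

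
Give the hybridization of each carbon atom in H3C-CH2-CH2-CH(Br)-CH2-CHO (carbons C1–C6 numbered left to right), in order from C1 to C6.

C1 sp3, C2 sp3, C3 sp3, C4 sp3, C5 sp3, C6 sp2

C1 is sp3: 4 σ bonds, 4 electron-density regions.
C2 is sp3: 4 σ bonds, 4 electron-density regions.
C3 is sp3: 4 σ bonds, 4 electron-density regions.
C4 carries 4 σ bonds, giving a steric number of 4, so it is sp3.
C5 — 4 σ bonds. Steric number 4, so sp3.
C6 is sp2: 3 σ bonds, plus one π bond, 3 electron-density regions.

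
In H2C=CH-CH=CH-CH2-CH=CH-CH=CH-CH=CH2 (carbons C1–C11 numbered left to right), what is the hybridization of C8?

sp2

C8 is sp2: 3 σ bonds, plus one π bond, 3 electron-density regions.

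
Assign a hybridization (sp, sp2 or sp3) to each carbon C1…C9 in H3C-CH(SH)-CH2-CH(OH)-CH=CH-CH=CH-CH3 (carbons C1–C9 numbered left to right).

C1 — 4 σ bonds. Steric number 4, so sp3.
C2 is sp3: 4 σ bonds, 4 electron-density regions.
C3: 4 σ bonds; 4 regions of electron density → sp3.
C4 (4 σ bonds) has steric number 4: sp3.
C5 carries 3 σ bonds, plus one π bond, giving a steric number of 3, so it is sp2.
C6 has 3 σ bonds, plus one π bond: steric number 3 → sp2.
C7: 3 σ bonds, plus one π bond; 3 regions of electron density → sp2.
C8 — 3 σ bonds, plus one π bond. Steric number 3, so sp2.
C9 — 4 σ bonds. Steric number 4, so sp3.

C1 sp3, C2 sp3, C3 sp3, C4 sp3, C5 sp2, C6 sp2, C7 sp2, C8 sp2, C9 sp3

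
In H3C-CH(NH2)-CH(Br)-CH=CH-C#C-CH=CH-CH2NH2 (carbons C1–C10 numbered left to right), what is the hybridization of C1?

C1 has 4 σ bonds: steric number 4 → sp3.

sp³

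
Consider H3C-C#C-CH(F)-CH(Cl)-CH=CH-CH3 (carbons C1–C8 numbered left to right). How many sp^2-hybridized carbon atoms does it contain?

2

C1: sp3
C2: sp
C3: sp
C4: sp3
C5: sp3
C6: sp2 ✓
C7: sp2 ✓
C8: sp3
C6, C7 → 2 sp2 carbons.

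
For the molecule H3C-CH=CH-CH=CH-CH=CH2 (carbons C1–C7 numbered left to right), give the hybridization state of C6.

sp2

C6 is sp2: 3 σ bonds, plus one π bond, 3 electron-density regions.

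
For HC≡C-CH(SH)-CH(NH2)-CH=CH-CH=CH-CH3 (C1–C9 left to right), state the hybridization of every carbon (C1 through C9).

C1 — 2 σ bonds, plus two π bonds. Steric number 2, so sp.
C2 carries 2 σ bonds, plus two π bonds, giving a steric number of 2, so it is sp.
C3 is sp3: 4 σ bonds, 4 electron-density regions.
C4 is sp3: 4 σ bonds, 4 electron-density regions.
C5: 3 σ bonds, plus one π bond — 3 electron domains, sp2.
C6 has 3 σ bonds, plus one π bond: steric number 3 → sp2.
C7: 3 σ bonds, plus one π bond; 3 regions of electron density → sp2.
C8 — 3 σ bonds, plus one π bond. Steric number 3, so sp2.
C9: 4 σ bonds — 4 electron domains, sp3.

C1 sp, C2 sp, C3 sp3, C4 sp3, C5 sp2, C6 sp2, C7 sp2, C8 sp2, C9 sp3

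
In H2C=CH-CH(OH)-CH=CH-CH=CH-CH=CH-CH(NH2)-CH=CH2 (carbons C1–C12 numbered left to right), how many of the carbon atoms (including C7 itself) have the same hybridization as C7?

C7 is sp2 (one π bond).
C1: sp2 ✓
C2: sp2 ✓
C3: sp3
C4: sp2 ✓
C5: sp2 ✓
C6: sp2 ✓
C7: sp2 ✓
C8: sp2 ✓
C9: sp2 ✓
C10: sp3
C11: sp2 ✓
C12: sp2 ✓
10 carbons are sp2.

10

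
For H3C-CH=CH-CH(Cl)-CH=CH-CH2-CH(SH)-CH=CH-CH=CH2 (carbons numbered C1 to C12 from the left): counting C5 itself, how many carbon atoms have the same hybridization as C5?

8

C5 is sp2 (one π bond).
C1: sp3
C2: sp2 ✓
C3: sp2 ✓
C4: sp3
C5: sp2 ✓
C6: sp2 ✓
C7: sp3
C8: sp3
C9: sp2 ✓
C10: sp2 ✓
C11: sp2 ✓
C12: sp2 ✓
8 carbons are sp2.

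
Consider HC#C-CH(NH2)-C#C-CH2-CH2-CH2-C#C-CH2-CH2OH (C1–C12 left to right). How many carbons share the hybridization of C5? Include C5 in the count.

C5 is sp (two π bonds).
C1: sp ✓
C2: sp ✓
C3: sp3
C4: sp ✓
C5: sp ✓
C6: sp3
C7: sp3
C8: sp3
C9: sp ✓
C10: sp ✓
C11: sp3
C12: sp3
6 carbons are sp.

6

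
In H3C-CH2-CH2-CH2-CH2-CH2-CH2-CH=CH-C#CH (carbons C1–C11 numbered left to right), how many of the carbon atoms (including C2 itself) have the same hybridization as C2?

7

C2 is sp3 (only σ bonds).
C1: sp3 ✓
C2: sp3 ✓
C3: sp3 ✓
C4: sp3 ✓
C5: sp3 ✓
C6: sp3 ✓
C7: sp3 ✓
C8: sp2
C9: sp2
C10: sp
C11: sp
7 carbons are sp3.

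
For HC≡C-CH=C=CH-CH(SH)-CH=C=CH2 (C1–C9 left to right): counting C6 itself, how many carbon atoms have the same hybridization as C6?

C6 is sp3 (only σ bonds).
C1: sp
C2: sp
C3: sp2
C4: sp
C5: sp2
C6: sp3 ✓
C7: sp2
C8: sp
C9: sp2
1 carbon is sp3.

1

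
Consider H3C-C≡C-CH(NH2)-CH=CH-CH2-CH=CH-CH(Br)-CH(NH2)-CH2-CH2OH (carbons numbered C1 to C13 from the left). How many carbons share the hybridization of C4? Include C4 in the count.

7

C4 is sp3 (only σ bonds).
C1: sp3 ✓
C2: sp
C3: sp
C4: sp3 ✓
C5: sp2
C6: sp2
C7: sp3 ✓
C8: sp2
C9: sp2
C10: sp3 ✓
C11: sp3 ✓
C12: sp3 ✓
C13: sp3 ✓
7 carbons are sp3.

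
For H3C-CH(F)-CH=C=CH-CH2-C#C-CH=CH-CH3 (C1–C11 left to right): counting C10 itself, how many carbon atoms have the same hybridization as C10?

4

C10 is sp2 (one π bond).
C1: sp3
C2: sp3
C3: sp2 ✓
C4: sp
C5: sp2 ✓
C6: sp3
C7: sp
C8: sp
C9: sp2 ✓
C10: sp2 ✓
C11: sp3
4 carbons are sp2.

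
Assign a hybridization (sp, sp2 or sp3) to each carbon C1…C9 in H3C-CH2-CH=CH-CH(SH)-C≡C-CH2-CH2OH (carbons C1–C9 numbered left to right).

C1 sp3, C2 sp3, C3 sp2, C4 sp2, C5 sp3, C6 sp, C7 sp, C8 sp3, C9 sp3

C1 has 4 σ bonds: steric number 4 → sp3.
C2 has 4 σ bonds: steric number 4 → sp3.
C3 has 3 σ bonds, plus one π bond: steric number 3 → sp2.
C4 has 3 σ bonds, plus one π bond: steric number 3 → sp2.
C5 (4 σ bonds) has steric number 4: sp3.
C6: 2 σ bonds, plus two π bonds; 2 regions of electron density → sp.
C7 has 2 σ bonds, plus two π bonds: steric number 2 → sp.
C8: 4 σ bonds — 4 electron domains, sp3.
C9 — 4 σ bonds. Steric number 4, so sp3.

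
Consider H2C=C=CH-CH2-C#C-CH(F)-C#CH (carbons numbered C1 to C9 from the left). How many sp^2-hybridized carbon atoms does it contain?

C1: sp2 ✓
C2: sp
C3: sp2 ✓
C4: sp3
C5: sp
C6: sp
C7: sp3
C8: sp
C9: sp
C1, C3 → 2 sp2 carbons.

2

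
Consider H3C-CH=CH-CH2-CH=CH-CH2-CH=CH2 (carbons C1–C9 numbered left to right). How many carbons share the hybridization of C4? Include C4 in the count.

C4 is sp3 (only σ bonds).
C1: sp3 ✓
C2: sp2
C3: sp2
C4: sp3 ✓
C5: sp2
C6: sp2
C7: sp3 ✓
C8: sp2
C9: sp2
3 carbons are sp3.

3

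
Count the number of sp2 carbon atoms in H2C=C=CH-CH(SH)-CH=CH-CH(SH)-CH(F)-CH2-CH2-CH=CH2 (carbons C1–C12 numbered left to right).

C1: sp2 ✓
C2: sp
C3: sp2 ✓
C4: sp3
C5: sp2 ✓
C6: sp2 ✓
C7: sp3
C8: sp3
C9: sp3
C10: sp3
C11: sp2 ✓
C12: sp2 ✓
C1, C3, C5, C6, C11, C12 → 6 sp2 carbons.

6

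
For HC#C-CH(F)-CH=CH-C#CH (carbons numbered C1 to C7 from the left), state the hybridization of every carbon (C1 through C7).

C1: 2 σ bonds, plus two π bonds; 2 regions of electron density → sp.
C2 (2 σ bonds, plus two π bonds) has steric number 2: sp.
C3 is sp3: 4 σ bonds, 4 electron-density regions.
C4: 3 σ bonds, plus one π bond — 3 electron domains, sp2.
C5 has 3 σ bonds, plus one π bond: steric number 3 → sp2.
C6 (2 σ bonds, plus two π bonds) has steric number 2: sp.
C7 has 2 σ bonds, plus two π bonds: steric number 2 → sp.

C1 sp, C2 sp, C3 sp3, C4 sp2, C5 sp2, C6 sp, C7 sp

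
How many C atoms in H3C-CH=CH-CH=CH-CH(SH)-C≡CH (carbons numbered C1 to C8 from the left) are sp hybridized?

2

C1: sp3
C2: sp2
C3: sp2
C4: sp2
C5: sp2
C6: sp3
C7: sp ✓
C8: sp ✓
C7, C8 → 2 sp carbons.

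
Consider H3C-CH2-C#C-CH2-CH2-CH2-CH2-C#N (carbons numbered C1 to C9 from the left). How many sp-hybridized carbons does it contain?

C1: sp3
C2: sp3
C3: sp ✓
C4: sp ✓
C5: sp3
C6: sp3
C7: sp3
C8: sp3
C9: sp ✓
C3, C4, C9 → 3 sp carbons.

3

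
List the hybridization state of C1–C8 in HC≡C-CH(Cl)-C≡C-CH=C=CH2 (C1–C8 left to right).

C1 sp, C2 sp, C3 sp3, C4 sp, C5 sp, C6 sp2, C7 sp, C8 sp2

C1 is sp: 2 σ bonds, plus two π bonds, 2 electron-density regions.
C2 is sp: 2 σ bonds, plus two π bonds, 2 electron-density regions.
C3 has 4 σ bonds: steric number 4 → sp3.
C4 is sp: 2 σ bonds, plus two π bonds, 2 electron-density regions.
C5: 2 σ bonds, plus two π bonds — 2 electron domains, sp.
C6 — 3 σ bonds, plus one π bond. Steric number 3, so sp2.
C7 has 2 σ bonds, plus two π bonds: steric number 2 → sp.
C8 carries 3 σ bonds, plus one π bond, giving a steric number of 3, so it is sp2.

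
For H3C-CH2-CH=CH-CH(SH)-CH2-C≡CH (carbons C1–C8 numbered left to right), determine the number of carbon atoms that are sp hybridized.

C1: sp3
C2: sp3
C3: sp2
C4: sp2
C5: sp3
C6: sp3
C7: sp ✓
C8: sp ✓
C7, C8 → 2 sp carbons.

2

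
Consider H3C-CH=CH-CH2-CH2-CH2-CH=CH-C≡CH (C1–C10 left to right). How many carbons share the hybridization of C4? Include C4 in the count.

4

C4 is sp3 (only σ bonds).
C1: sp3 ✓
C2: sp2
C3: sp2
C4: sp3 ✓
C5: sp3 ✓
C6: sp3 ✓
C7: sp2
C8: sp2
C9: sp
C10: sp
4 carbons are sp3.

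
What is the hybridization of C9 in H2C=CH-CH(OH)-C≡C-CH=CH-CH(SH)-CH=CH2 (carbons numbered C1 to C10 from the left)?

sp^2

C9: 3 σ bonds, plus one π bond; 3 regions of electron density → sp2.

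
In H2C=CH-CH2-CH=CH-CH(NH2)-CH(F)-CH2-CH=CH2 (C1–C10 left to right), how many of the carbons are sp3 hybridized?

4

C1: sp2
C2: sp2
C3: sp3 ✓
C4: sp2
C5: sp2
C6: sp3 ✓
C7: sp3 ✓
C8: sp3 ✓
C9: sp2
C10: sp2
C3, C6, C7, C8 → 4 sp3 carbons.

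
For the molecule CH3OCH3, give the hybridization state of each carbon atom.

sp3

Each carbon atom — 4 σ bonds. Steric number 4, so sp3.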